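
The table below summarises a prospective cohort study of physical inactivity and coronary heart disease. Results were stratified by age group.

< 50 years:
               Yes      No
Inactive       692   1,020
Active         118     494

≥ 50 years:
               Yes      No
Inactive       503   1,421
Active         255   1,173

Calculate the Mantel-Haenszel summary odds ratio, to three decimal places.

2.021

OR_MH = Σ(aᵢdᵢ/nᵢ) / Σ(bᵢcᵢ/nᵢ), where nᵢ is the stratum total.
Stratum 1 (< 50 years): n = 2324; a·d/n = 692·494/2324 = 147.0947; b·c/n = 1020·118/2324 = 51.7900
Stratum 2 (≥ 50 years): n = 3352; a·d/n = 503·1173/3352 = 176.0200; b·c/n = 1421·255/3352 = 108.1011
OR_MH = (147.0947 + 176.0200) / (51.7900 + 108.1011) = 323.1147 / 159.8912 = 2.02084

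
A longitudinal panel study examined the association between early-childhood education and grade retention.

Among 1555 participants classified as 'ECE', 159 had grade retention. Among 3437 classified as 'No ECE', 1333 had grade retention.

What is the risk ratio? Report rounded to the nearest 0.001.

0.264

From the description: a = 159, b = 1396, c = 1333, d = 2104.
Risk in exposed = 159/1555 = 0.10225; risk in unexposed = 1333/3437 = 0.38784.
RR = 0.10225 / 0.38784 = 0.26364
The risk is 74% lower among the exposed than among the unexposed.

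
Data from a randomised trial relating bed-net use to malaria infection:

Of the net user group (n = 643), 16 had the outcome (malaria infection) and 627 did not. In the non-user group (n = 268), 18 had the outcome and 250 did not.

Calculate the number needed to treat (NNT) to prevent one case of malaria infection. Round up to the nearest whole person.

24

Risk in treated group = 16/643 = 0.02488; risk in control = 18/268 = 0.06716.
Absolute risk reduction = 0.06716 − 0.02488 = 0.04228
NNT = 1 / ARR = 1 / 0.04228 = 23.651 → round up → 24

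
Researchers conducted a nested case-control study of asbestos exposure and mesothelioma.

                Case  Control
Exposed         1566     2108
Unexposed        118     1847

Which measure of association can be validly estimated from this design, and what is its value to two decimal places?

11.63

Cells: a = 1566, b = 2108, c = 118, d = 1847.
This is a nested case-control study: participants were sampled on outcome status, so risks in the source population cannot be estimated directly — relative risk is not valid here. The odds ratio is the appropriate measure.
OR = (a·d)/(b·c) = (1566 × 1847) / (2108 × 118) = 2892402 / 248744 = 11.62803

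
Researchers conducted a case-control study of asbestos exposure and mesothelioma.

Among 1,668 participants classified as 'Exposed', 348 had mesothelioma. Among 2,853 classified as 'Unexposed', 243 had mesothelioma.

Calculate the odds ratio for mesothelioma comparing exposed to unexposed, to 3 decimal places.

2.832

From the description: a = 348, b = 1320, c = 243, d = 2610.
OR = (a·d)/(b·c) = (348 × 2610) / (1320 × 243) = 908280 / 320760 = 2.83165
The odds of mesothelioma are about 2.83 times as high in the exposed group.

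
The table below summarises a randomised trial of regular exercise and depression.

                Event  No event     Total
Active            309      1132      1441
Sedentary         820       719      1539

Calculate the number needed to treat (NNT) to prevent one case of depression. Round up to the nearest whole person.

4

Risk in treated group = 309/1441 = 0.21443; risk in control = 820/1539 = 0.53281.
Absolute risk reduction = 0.53281 − 0.21443 = 0.31838
NNT = 1 / ARR = 1 / 0.31838 = 3.141 → round up → 4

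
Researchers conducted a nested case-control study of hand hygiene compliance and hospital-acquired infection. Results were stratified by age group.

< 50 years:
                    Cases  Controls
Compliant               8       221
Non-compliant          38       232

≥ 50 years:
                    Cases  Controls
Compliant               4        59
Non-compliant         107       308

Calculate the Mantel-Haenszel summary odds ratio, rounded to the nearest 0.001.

0.210

OR_MH = Σ(aᵢdᵢ/nᵢ) / Σ(bᵢcᵢ/nᵢ), where nᵢ is the stratum total.
Stratum 1 (< 50 years): n = 499; a·d/n = 8·232/499 = 3.7194; b·c/n = 221·38/499 = 16.8297
Stratum 2 (≥ 50 years): n = 478; a·d/n = 4·308/478 = 2.5774; b·c/n = 59·107/478 = 13.2071
OR_MH = (3.7194 + 2.5774) / (16.8297 + 13.2071) = 6.2968 / 30.0368 = 0.20964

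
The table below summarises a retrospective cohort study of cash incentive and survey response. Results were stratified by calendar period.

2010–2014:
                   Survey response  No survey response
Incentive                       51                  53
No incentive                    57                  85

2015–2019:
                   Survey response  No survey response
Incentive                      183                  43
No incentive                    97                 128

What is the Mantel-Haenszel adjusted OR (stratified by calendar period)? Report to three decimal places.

OR_MH = Σ(aᵢdᵢ/nᵢ) / Σ(bᵢcᵢ/nᵢ), where nᵢ is the stratum total.
Stratum 1 (2010–2014): n = 246; a·d/n = 51·85/246 = 17.6220; b·c/n = 53·57/246 = 12.2805
Stratum 2 (2015–2019): n = 451; a·d/n = 183·128/451 = 51.9379; b·c/n = 43·97/451 = 9.2483
OR_MH = (17.6220 + 51.9379) / (12.2805 + 9.2483) = 69.5599 / 21.5288 = 3.23101

3.231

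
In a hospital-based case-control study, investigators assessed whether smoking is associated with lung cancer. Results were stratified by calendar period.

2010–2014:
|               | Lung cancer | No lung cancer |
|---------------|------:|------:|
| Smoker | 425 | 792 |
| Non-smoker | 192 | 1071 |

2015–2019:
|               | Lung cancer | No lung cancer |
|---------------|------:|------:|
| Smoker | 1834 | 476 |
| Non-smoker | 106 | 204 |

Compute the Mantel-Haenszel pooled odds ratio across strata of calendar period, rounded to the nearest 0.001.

4.050

OR_MH = Σ(aᵢdᵢ/nᵢ) / Σ(bᵢcᵢ/nᵢ), where nᵢ is the stratum total.
Stratum 1 (2010–2014): n = 2480; a·d/n = 425·1071/2480 = 183.5383; b·c/n = 792·192/2480 = 61.3161
Stratum 2 (2015–2019): n = 2620; a·d/n = 1834·204/2620 = 142.8000; b·c/n = 476·106/2620 = 19.2580
OR_MH = (183.5383 + 142.8000) / (61.3161 + 19.2580) = 326.3383 / 80.5741 = 4.05016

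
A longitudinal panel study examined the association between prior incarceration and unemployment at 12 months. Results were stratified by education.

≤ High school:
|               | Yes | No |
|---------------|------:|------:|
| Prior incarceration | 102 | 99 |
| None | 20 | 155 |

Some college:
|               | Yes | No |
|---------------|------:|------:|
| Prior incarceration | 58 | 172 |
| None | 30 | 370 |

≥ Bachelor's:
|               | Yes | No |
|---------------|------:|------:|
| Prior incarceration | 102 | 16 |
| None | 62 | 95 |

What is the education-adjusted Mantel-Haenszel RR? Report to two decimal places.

RR_MH = Σ(aᵢ·n₀ᵢ/nᵢ) / Σ(cᵢ·n₁ᵢ/nᵢ), with n₁ᵢ = aᵢ+bᵢ (exposed), n₀ᵢ = cᵢ+dᵢ (unexposed), nᵢ = n₁ᵢ+n₀ᵢ.
Stratum 1 (≤ High school): n₁ = 201, n₀ = 175, n = 376; a·n₀/n = 102·175/376 = 47.4734; c·n₁/n = 20·201/376 = 10.6915
Stratum 2 (Some college): n₁ = 230, n₀ = 400, n = 630; a·n₀/n = 58·400/630 = 36.8254; c·n₁/n = 30·230/630 = 10.9524
Stratum 3 (≥ Bachelor's): n₁ = 118, n₀ = 157, n = 275; a·n₀/n = 102·157/275 = 58.2327; c·n₁/n = 62·118/275 = 26.6036
RR_MH = (47.4734 + 36.8254 + 58.2327) / (10.6915 + 10.9524 + 26.6036) = 142.5315 / 48.2475 = 2.95417

2.95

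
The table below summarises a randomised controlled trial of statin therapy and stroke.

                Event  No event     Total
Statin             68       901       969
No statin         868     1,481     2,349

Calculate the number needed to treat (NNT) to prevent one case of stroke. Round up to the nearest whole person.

4

Risk in treated group = 68/969 = 0.07018; risk in control = 868/2349 = 0.36952.
Absolute risk reduction = 0.36952 − 0.07018 = 0.29934
NNT = 1 / ARR = 1 / 0.29934 = 3.341 → round up → 4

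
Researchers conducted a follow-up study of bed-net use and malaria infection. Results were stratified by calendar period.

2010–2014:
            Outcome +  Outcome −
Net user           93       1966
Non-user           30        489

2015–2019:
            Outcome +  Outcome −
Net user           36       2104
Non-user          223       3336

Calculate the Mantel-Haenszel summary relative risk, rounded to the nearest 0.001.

0.383

RR_MH = Σ(aᵢ·n₀ᵢ/nᵢ) / Σ(cᵢ·n₁ᵢ/nᵢ), with n₁ᵢ = aᵢ+bᵢ (exposed), n₀ᵢ = cᵢ+dᵢ (unexposed), nᵢ = n₁ᵢ+n₀ᵢ.
Stratum 1 (2010–2014): n₁ = 2059, n₀ = 519, n = 2578; a·n₀/n = 93·519/2578 = 18.7227; c·n₁/n = 30·2059/2578 = 23.9604
Stratum 2 (2015–2019): n₁ = 2140, n₀ = 3559, n = 5699; a·n₀/n = 36·3559/5699 = 22.4818; c·n₁/n = 223·2140/5699 = 83.7375
RR_MH = (18.7227 + 22.4818) / (23.9604 + 83.7375) = 41.2045 / 107.6979 = 0.38259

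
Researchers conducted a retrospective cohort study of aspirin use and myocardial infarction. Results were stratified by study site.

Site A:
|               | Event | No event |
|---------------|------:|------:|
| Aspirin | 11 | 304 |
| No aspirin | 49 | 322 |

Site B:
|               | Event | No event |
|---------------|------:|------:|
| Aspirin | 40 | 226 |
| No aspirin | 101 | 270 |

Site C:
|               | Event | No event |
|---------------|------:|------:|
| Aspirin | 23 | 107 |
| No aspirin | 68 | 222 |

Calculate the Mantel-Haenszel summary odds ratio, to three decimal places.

OR_MH = Σ(aᵢdᵢ/nᵢ) / Σ(bᵢcᵢ/nᵢ), where nᵢ is the stratum total.
Stratum 1 (Site A): n = 686; a·d/n = 11·322/686 = 5.1633; b·c/n = 304·49/686 = 21.7143
Stratum 2 (Site B): n = 637; a·d/n = 40·270/637 = 16.9545; b·c/n = 226·101/637 = 35.8336
Stratum 3 (Site C): n = 420; a·d/n = 23·222/420 = 12.1571; b·c/n = 107·68/420 = 17.3238
OR_MH = (5.1633 + 16.9545 + 12.1571) / (21.7143 + 35.8336 + 17.3238) = 34.2749 / 74.8717 = 0.45778

0.458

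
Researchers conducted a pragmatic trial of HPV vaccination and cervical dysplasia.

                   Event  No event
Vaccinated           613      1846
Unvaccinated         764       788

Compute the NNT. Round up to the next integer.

Risk in treated group = 613/2459 = 0.24929; risk in control = 764/1552 = 0.49227.
Absolute risk reduction = 0.49227 − 0.24929 = 0.24298
NNT = 1 / ARR = 1 / 0.24298 = 4.116 → round up → 5

5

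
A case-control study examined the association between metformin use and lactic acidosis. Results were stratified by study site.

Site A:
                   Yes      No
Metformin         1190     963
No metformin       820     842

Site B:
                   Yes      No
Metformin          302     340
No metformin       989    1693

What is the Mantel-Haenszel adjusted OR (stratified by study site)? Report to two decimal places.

1.35

OR_MH = Σ(aᵢdᵢ/nᵢ) / Σ(bᵢcᵢ/nᵢ), where nᵢ is the stratum total.
Stratum 1 (Site A): n = 3815; a·d/n = 1190·842/3815 = 262.6422; b·c/n = 963·820/3815 = 206.9882
Stratum 2 (Site B): n = 3324; a·d/n = 302·1693/3324 = 153.8165; b·c/n = 340·989/3324 = 101.1613
OR_MH = (262.6422 + 153.8165) / (206.9882 + 101.1613) = 416.4587 / 308.1495 = 1.35148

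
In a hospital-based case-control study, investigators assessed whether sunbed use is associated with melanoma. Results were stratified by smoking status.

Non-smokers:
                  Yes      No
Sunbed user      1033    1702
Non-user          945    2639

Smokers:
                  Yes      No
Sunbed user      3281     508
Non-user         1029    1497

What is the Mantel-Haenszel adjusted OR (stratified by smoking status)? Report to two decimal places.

3.58

OR_MH = Σ(aᵢdᵢ/nᵢ) / Σ(bᵢcᵢ/nᵢ), where nᵢ is the stratum total.
Stratum 1 (Non-smokers): n = 6319; a·d/n = 1033·2639/6319 = 431.4111; b·c/n = 1702·945/6319 = 254.5324
Stratum 2 (Smokers): n = 6315; a·d/n = 3281·1497/6315 = 777.7762; b·c/n = 508·1029/6315 = 82.7762
OR_MH = (431.4111 + 777.7762) / (254.5324 + 82.7762) = 1209.1874 / 337.3086 = 3.58481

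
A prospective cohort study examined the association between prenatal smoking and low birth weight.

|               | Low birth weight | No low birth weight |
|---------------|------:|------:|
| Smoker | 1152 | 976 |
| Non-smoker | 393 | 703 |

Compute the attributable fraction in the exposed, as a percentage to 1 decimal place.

33.8

Cells: a = 1152, b = 976, c = 393, d = 703.
Risk in exposed = 1152/2128 = 0.54135; risk in unexposed = 393/1096 = 0.35858.
RR = 0.54135/0.35858 = 1.50973
AR% = (RR − 1)/RR × 100 = (1.50973 − 1)/1.50973 × 100 = 33.7629%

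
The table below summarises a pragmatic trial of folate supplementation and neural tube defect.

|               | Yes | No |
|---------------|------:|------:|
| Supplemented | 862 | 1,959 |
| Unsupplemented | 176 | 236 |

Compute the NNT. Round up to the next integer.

Risk in treated group = 862/2821 = 0.30557; risk in control = 176/412 = 0.42718.
Absolute risk reduction = 0.42718 − 0.30557 = 0.12162
NNT = 1 / ARR = 1 / 0.12162 = 8.222 → round up → 9

9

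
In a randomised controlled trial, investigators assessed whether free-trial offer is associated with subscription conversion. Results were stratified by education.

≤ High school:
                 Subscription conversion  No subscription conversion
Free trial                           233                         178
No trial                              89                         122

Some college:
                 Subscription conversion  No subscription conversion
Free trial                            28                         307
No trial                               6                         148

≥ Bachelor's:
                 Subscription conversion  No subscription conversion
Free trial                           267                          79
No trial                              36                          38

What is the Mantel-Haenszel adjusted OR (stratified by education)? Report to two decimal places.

2.18

OR_MH = Σ(aᵢdᵢ/nᵢ) / Σ(bᵢcᵢ/nᵢ), where nᵢ is the stratum total.
Stratum 1 (≤ High school): n = 622; a·d/n = 233·122/622 = 45.7010; b·c/n = 178·89/622 = 25.4695
Stratum 2 (Some college): n = 489; a·d/n = 28·148/489 = 8.4744; b·c/n = 307·6/489 = 3.7669
Stratum 3 (≥ Bachelor's): n = 420; a·d/n = 267·38/420 = 24.1571; b·c/n = 79·36/420 = 6.7714
OR_MH = (45.7010 + 8.4744 + 24.1571) / (25.4695 + 3.7669 + 6.7714) = 78.3325 / 36.0078 = 2.17544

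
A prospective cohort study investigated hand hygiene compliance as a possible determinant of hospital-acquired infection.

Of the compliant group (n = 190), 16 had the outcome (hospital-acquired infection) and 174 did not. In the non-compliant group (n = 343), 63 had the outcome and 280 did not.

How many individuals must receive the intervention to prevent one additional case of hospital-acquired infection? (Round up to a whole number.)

11

Risk in treated group = 16/190 = 0.08421; risk in control = 63/343 = 0.18367.
Absolute risk reduction = 0.18367 − 0.08421 = 0.09946
NNT = 1 / ARR = 1 / 0.09946 = 10.054 → round up → 11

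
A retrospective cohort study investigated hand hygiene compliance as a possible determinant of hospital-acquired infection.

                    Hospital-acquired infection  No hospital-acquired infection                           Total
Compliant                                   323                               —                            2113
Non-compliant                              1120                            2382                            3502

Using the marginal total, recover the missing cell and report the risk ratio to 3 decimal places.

0.478

The missing cell is in the exposed row: 2113 − 323 = 1790.
So a = 323, b = 1790, c = 1120, d = 2382.
RR = [a/(a+b)] / [c/(c+d)] = (323/2113) / (1120/3502) = 0.15286/0.31982 = 0.47797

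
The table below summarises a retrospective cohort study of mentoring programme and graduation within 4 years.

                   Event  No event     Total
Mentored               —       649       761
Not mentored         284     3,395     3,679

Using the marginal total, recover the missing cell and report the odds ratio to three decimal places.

The missing cell is in the exposed row: 761 − 649 = 112.
So a = 112, b = 649, c = 284, d = 3395.
OR = (a·d)/(b·c) = (112 × 3395) / (649 × 284) = 380240 / 184316 = 2.06298

2.063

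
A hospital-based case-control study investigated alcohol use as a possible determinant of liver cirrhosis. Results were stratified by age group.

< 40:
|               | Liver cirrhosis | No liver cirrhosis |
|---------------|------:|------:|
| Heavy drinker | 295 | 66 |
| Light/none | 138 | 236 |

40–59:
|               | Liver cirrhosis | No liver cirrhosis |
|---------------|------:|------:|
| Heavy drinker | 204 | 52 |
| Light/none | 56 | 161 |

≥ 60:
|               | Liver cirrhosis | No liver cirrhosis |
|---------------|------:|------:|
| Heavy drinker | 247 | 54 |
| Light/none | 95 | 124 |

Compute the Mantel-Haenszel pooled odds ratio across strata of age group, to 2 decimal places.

7.85

OR_MH = Σ(aᵢdᵢ/nᵢ) / Σ(bᵢcᵢ/nᵢ), where nᵢ is the stratum total.
Stratum 1 (< 40): n = 735; a·d/n = 295·236/735 = 94.7211; b·c/n = 66·138/735 = 12.3918
Stratum 2 (40–59): n = 473; a·d/n = 204·161/473 = 69.4376; b·c/n = 52·56/473 = 6.1564
Stratum 3 (≥ 60): n = 520; a·d/n = 247·124/520 = 58.9000; b·c/n = 54·95/520 = 9.8654
OR_MH = (94.7211 + 69.4376 + 58.9000) / (12.3918 + 6.1564 + 9.8654) = 223.0587 / 28.4137 = 7.85040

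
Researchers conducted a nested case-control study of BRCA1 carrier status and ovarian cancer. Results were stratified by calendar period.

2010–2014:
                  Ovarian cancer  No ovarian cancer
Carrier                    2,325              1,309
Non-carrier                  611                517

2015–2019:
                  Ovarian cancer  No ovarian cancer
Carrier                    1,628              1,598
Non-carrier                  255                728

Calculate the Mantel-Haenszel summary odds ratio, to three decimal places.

2.017

OR_MH = Σ(aᵢdᵢ/nᵢ) / Σ(bᵢcᵢ/nᵢ), where nᵢ is the stratum total.
Stratum 1 (2010–2014): n = 4762; a·d/n = 2325·517/4762 = 252.4202; b·c/n = 1309·611/4762 = 167.9544
Stratum 2 (2015–2019): n = 4209; a·d/n = 1628·728/4209 = 281.5833; b·c/n = 1598·255/4209 = 96.8140
OR_MH = (252.4202 + 281.5833) / (167.9544 + 96.8140) = 534.0035 / 264.7684 = 2.01687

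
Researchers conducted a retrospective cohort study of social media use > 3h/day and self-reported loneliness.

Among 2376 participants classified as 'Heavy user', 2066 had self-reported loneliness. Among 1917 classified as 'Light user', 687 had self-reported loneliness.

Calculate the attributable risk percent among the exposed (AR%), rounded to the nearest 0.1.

58.8

From the description: a = 2066, b = 310, c = 687, d = 1230.
Risk in exposed = 2066/2376 = 0.86953; risk in unexposed = 687/1917 = 0.35837.
RR = 0.86953/0.35837 = 2.42633
AR% = (RR − 1)/RR × 100 = (2.42633 − 1)/2.42633 × 100 = 58.7854%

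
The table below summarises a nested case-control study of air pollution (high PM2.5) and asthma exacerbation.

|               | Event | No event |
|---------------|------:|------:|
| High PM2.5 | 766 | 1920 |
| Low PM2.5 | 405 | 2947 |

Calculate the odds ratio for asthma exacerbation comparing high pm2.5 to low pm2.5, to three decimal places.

Cells: a = 766, b = 1920, c = 405, d = 2947.
OR = (a·d)/(b·c) = (766 × 2947) / (1920 × 405) = 2257402 / 777600 = 2.90304
The odds of asthma exacerbation are about 2.90 times as high in the high pm2.5 group.

2.903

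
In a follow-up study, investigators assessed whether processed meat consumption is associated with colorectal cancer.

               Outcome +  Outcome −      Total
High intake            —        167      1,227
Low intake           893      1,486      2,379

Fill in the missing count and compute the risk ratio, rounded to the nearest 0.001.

2.301

The missing cell is in the exposed row: 1227 − 167 = 1060.
So a = 1060, b = 167, c = 893, d = 1486.
RR = [a/(a+b)] / [c/(c+d)] = (1060/1227) / (893/2379) = 0.86390/0.37537 = 2.30146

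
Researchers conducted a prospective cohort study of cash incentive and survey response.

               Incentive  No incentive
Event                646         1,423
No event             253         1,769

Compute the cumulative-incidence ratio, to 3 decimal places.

Reading the table with exposure as columns: a = 646 (Incentive, case), b = 253 (Incentive, non-case), c = 1423 (No incentive, case), d = 1769.
Risk in exposed = 646/899 = 0.71858; risk in unexposed = 1423/3192 = 0.44580.
RR = 0.71858 / 0.44580 = 1.61187
The risk among the exposed is 1.61 times that among the unexposed.

1.612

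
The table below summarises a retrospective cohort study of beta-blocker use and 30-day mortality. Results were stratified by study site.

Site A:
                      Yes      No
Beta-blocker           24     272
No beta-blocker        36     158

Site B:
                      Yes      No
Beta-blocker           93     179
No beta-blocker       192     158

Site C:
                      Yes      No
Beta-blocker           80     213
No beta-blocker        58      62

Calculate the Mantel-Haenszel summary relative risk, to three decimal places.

0.579

RR_MH = Σ(aᵢ·n₀ᵢ/nᵢ) / Σ(cᵢ·n₁ᵢ/nᵢ), with n₁ᵢ = aᵢ+bᵢ (exposed), n₀ᵢ = cᵢ+dᵢ (unexposed), nᵢ = n₁ᵢ+n₀ᵢ.
Stratum 1 (Site A): n₁ = 296, n₀ = 194, n = 490; a·n₀/n = 24·194/490 = 9.5020; c·n₁/n = 36·296/490 = 21.7469
Stratum 2 (Site B): n₁ = 272, n₀ = 350, n = 622; a·n₀/n = 93·350/622 = 52.3312; c·n₁/n = 192·272/622 = 83.9614
Stratum 3 (Site C): n₁ = 293, n₀ = 120, n = 413; a·n₀/n = 80·120/413 = 23.2446; c·n₁/n = 58·293/413 = 41.1477
RR_MH = (9.5020 + 52.3312 + 23.2446) / (21.7469 + 83.9614 + 41.1477) = 85.0778 / 146.8561 = 0.57933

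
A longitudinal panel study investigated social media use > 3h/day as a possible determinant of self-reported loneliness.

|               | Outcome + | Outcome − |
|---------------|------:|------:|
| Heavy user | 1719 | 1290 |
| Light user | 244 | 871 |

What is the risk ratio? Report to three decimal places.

Cells: a = 1719, b = 1290, c = 244, d = 871.
Risk in exposed = 1719/3009 = 0.57129; risk in unexposed = 244/1115 = 0.21883.
RR = 0.57129 / 0.21883 = 2.61059
The risk among the exposed is 2.61 times that among the unexposed.

2.611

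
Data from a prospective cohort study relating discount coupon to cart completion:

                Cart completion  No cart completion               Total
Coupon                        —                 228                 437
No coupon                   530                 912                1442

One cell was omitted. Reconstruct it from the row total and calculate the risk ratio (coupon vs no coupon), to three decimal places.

1.301

The missing cell is in the exposed row: 437 − 228 = 209.
So a = 209, b = 228, c = 530, d = 912.
RR = [a/(a+b)] / [c/(c+d)] = (209/437) / (530/1442) = 0.47826/0.36755 = 1.30123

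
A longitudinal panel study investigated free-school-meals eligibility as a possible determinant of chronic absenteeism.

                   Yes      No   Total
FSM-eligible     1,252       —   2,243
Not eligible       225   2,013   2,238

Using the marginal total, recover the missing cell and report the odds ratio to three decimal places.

11.303

The missing cell is in the exposed row: 2243 − 1252 = 991.
So a = 1252, b = 991, c = 225, d = 2013.
OR = (a·d)/(b·c) = (1252 × 2013) / (991 × 225) = 2520276 / 222975 = 11.30295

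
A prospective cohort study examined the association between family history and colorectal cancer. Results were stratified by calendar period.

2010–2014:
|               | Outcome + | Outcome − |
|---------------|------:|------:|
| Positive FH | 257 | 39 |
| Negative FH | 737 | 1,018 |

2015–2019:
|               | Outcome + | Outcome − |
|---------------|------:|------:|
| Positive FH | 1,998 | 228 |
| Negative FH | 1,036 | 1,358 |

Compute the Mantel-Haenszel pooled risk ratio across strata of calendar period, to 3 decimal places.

RR_MH = Σ(aᵢ·n₀ᵢ/nᵢ) / Σ(cᵢ·n₁ᵢ/nᵢ), with n₁ᵢ = aᵢ+bᵢ (exposed), n₀ᵢ = cᵢ+dᵢ (unexposed), nᵢ = n₁ᵢ+n₀ᵢ.
Stratum 1 (2010–2014): n₁ = 296, n₀ = 1755, n = 2051; a·n₀/n = 257·1755/2051 = 219.9098; c·n₁/n = 737·296/2051 = 106.3637
Stratum 2 (2015–2019): n₁ = 2226, n₀ = 2394, n = 4620; a·n₀/n = 1998·2394/4620 = 1035.3273; c·n₁/n = 1036·2226/4620 = 499.1636
RR_MH = (219.9098 + 1035.3273) / (106.3637 + 499.1636) = 1255.2371 / 605.5274 = 2.07297

2.073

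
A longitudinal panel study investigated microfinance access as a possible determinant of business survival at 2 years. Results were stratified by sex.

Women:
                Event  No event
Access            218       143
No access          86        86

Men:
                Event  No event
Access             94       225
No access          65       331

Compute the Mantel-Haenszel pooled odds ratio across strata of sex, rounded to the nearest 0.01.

1.81

OR_MH = Σ(aᵢdᵢ/nᵢ) / Σ(bᵢcᵢ/nᵢ), where nᵢ is the stratum total.
Stratum 1 (Women): n = 533; a·d/n = 218·86/533 = 35.1745; b·c/n = 143·86/533 = 23.0732
Stratum 2 (Men): n = 715; a·d/n = 94·331/715 = 43.5161; b·c/n = 225·65/715 = 20.4545
OR_MH = (35.1745 + 43.5161) / (23.0732 + 20.4545) = 78.6906 / 43.5277 = 1.80783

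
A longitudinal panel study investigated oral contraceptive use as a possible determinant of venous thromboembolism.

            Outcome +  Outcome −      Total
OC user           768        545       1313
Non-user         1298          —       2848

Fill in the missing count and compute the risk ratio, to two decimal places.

The missing cell is in the unexposed row: 2848 − 1298 = 1550.
So a = 768, b = 545, c = 1298, d = 1550.
RR = [a/(a+b)] / [c/(c+d)] = (768/1313) / (1298/2848) = 0.58492/0.45576 = 1.28340

1.28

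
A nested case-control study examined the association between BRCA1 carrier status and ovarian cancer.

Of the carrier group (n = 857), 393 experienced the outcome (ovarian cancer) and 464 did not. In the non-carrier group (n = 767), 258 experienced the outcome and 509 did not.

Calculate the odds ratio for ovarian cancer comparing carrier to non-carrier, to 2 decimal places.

1.67

From the description: a = 393, b = 464, c = 258, d = 509.
OR = (a·d)/(b·c) = (393 × 509) / (464 × 258) = 200037 / 119712 = 1.67099
The odds of ovarian cancer are about 1.67 times as high in the carrier group.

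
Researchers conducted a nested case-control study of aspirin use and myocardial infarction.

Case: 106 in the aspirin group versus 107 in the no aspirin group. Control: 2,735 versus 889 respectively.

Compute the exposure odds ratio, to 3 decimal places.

0.322

From the description: a = 106, b = 2735, c = 107, d = 889.
OR = (a·d)/(b·c) = (106 × 889) / (2735 × 107) = 94234 / 292645 = 0.32201
Exposure is associated with lower odds of myocardial infarction (OR = 0.32 < 1).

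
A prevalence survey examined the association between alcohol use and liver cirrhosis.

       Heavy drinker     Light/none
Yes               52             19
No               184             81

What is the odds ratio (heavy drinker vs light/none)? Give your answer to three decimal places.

1.205

Reading the table with exposure as columns: a = 52 (Heavy drinker, case), b = 184 (Heavy drinker, non-case), c = 19 (Light/none, case), d = 81.
OR = (a·d)/(b·c) = (52 × 81) / (184 × 19) = 4212 / 3496 = 1.20481
The odds of liver cirrhosis are about 1.20 times as high in the heavy drinker group.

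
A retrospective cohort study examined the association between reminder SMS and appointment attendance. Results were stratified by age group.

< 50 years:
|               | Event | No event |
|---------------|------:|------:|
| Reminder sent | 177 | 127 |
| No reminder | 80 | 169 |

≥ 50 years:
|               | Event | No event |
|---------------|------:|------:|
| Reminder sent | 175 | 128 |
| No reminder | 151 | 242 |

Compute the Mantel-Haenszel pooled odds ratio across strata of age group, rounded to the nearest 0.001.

OR_MH = Σ(aᵢdᵢ/nᵢ) / Σ(bᵢcᵢ/nᵢ), where nᵢ is the stratum total.
Stratum 1 (< 50 years): n = 553; a·d/n = 177·169/553 = 54.0922; b·c/n = 127·80/553 = 18.3725
Stratum 2 (≥ 50 years): n = 696; a·d/n = 175·242/696 = 60.8477; b·c/n = 128·151/696 = 27.7701
OR_MH = (54.0922 + 60.8477) / (18.3725 + 27.7701) = 114.9399 / 46.1426 = 2.49097

2.491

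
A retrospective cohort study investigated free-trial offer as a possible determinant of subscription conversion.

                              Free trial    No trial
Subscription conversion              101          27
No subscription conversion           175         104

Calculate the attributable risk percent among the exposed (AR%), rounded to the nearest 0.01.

43.68

Reading the table with exposure as columns: a = 101 (Free trial, case), b = 175 (Free trial, non-case), c = 27 (No trial, case), d = 104.
Risk in exposed = 101/276 = 0.36594; risk in unexposed = 27/131 = 0.20611.
RR = 0.36594/0.20611 = 1.77550
AR% = (RR − 1)/RR × 100 = (1.77550 − 1)/1.77550 × 100 = 43.6777%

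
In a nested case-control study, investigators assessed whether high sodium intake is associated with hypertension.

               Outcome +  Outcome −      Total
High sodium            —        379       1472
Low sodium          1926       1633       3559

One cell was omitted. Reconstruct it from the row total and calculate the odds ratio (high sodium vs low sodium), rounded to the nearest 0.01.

2.45

The missing cell is in the exposed row: 1472 − 379 = 1093.
So a = 1093, b = 379, c = 1926, d = 1633.
OR = (a·d)/(b·c) = (1093 × 1633) / (379 × 1926) = 1784869 / 729954 = 2.44518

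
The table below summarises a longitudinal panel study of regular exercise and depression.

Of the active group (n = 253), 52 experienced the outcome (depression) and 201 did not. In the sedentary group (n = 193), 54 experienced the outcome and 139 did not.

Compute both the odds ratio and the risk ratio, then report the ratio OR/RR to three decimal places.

0.907

From the description: a = 52, b = 201, c = 54, d = 139.
OR = (52·139)/(201·54) = 7228/10854 = 0.66593
Risk in exposed = 52/253 = 0.20553; risk in unexposed = 54/193 = 0.27979; RR = 0.73459
OR/RR = 0.66593 / 0.73459 = 0.90653
The outcome is not rare, so the OR lies further from 1 than the RR.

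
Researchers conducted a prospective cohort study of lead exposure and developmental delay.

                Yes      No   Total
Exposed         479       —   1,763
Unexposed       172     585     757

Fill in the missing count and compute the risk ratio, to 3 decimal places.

1.196

The missing cell is in the exposed row: 1763 − 479 = 1284.
So a = 479, b = 1284, c = 172, d = 585.
RR = [a/(a+b)] / [c/(c+d)] = (479/1763) / (172/757) = 0.27170/0.22721 = 1.19578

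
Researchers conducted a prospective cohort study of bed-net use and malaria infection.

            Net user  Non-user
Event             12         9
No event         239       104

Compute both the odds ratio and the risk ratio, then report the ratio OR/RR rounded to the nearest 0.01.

0.97

Reading the table with exposure as columns: a = 12 (Net user, case), b = 239 (Net user, non-case), c = 9 (Non-user, case), d = 104.
OR = (12·104)/(239·9) = 1248/2151 = 0.58020
Risk in exposed = 12/251 = 0.04781; risk in unexposed = 9/113 = 0.07965; RR = 0.60027
OR/RR = 0.58020 / 0.60027 = 0.96656
The outcome is rare in both groups, so OR ≈ RR (ratio near 1).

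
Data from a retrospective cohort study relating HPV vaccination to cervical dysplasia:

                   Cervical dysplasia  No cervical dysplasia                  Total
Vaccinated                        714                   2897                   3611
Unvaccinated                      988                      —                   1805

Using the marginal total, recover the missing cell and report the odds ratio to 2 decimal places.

The missing cell is in the unexposed row: 1805 − 988 = 817.
So a = 714, b = 2897, c = 988, d = 817.
OR = (a·d)/(b·c) = (714 × 817) / (2897 × 988) = 583338 / 2862236 = 0.20380

0.20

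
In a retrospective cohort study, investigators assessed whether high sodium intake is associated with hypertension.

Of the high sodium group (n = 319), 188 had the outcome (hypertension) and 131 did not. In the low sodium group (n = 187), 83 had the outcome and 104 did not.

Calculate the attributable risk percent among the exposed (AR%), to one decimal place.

24.7

From the description: a = 188, b = 131, c = 83, d = 104.
Risk in exposed = 188/319 = 0.58934; risk in unexposed = 83/187 = 0.44385.
RR = 0.58934/0.44385 = 1.32779
AR% = (RR − 1)/RR × 100 = (1.32779 − 1)/1.32779 × 100 = 24.6871%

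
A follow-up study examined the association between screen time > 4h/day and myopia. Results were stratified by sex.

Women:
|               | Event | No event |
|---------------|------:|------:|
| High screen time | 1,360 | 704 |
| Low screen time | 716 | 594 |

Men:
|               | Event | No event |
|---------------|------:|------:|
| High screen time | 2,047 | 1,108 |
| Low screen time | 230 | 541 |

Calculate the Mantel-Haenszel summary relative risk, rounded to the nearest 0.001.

1.493

RR_MH = Σ(aᵢ·n₀ᵢ/nᵢ) / Σ(cᵢ·n₁ᵢ/nᵢ), with n₁ᵢ = aᵢ+bᵢ (exposed), n₀ᵢ = cᵢ+dᵢ (unexposed), nᵢ = n₁ᵢ+n₀ᵢ.
Stratum 1 (Women): n₁ = 2064, n₀ = 1310, n = 3374; a·n₀/n = 1360·1310/3374 = 528.0379; c·n₁/n = 716·2064/3374 = 438.0036
Stratum 2 (Men): n₁ = 3155, n₀ = 771, n = 3926; a·n₀/n = 2047·771/3926 = 401.9962; c·n₁/n = 230·3155/3926 = 184.8319
RR_MH = (528.0379 + 401.9962) / (438.0036 + 184.8319) = 930.0341 / 622.8354 = 1.49323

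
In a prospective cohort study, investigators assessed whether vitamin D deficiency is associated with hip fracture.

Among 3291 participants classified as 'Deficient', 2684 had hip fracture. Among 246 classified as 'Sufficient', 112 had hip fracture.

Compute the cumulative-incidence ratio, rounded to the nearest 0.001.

From the description: a = 2684, b = 607, c = 112, d = 134.
Risk in exposed = 2684/3291 = 0.81556; risk in unexposed = 112/246 = 0.45528.
RR = 0.81556 / 0.45528 = 1.79131
The risk among the exposed is 1.79 times that among the unexposed.

1.791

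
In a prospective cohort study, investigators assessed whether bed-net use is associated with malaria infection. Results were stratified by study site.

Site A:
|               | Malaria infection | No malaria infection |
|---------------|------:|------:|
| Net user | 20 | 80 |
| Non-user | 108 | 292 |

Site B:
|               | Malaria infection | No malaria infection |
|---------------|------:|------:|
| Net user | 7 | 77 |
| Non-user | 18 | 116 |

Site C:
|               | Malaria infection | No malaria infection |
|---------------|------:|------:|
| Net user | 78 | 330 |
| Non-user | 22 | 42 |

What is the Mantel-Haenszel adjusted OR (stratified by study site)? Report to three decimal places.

0.573

OR_MH = Σ(aᵢdᵢ/nᵢ) / Σ(bᵢcᵢ/nᵢ), where nᵢ is the stratum total.
Stratum 1 (Site A): n = 500; a·d/n = 20·292/500 = 11.6800; b·c/n = 80·108/500 = 17.2800
Stratum 2 (Site B): n = 218; a·d/n = 7·116/218 = 3.7248; b·c/n = 77·18/218 = 6.3578
Stratum 3 (Site C): n = 472; a·d/n = 78·42/472 = 6.9407; b·c/n = 330·22/472 = 15.3814
OR_MH = (11.6800 + 3.7248 + 6.9407) / (17.2800 + 6.3578 + 15.3814) = 22.3454 / 39.0192 = 0.57268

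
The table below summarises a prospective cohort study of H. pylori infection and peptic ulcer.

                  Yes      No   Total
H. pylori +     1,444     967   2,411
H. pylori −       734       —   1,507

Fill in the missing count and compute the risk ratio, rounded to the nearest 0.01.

1.23

The missing cell is in the unexposed row: 1507 − 734 = 773.
So a = 1444, b = 967, c = 734, d = 773.
RR = [a/(a+b)] / [c/(c+d)] = (1444/2411) / (734/1507) = 0.59892/0.48706 = 1.22967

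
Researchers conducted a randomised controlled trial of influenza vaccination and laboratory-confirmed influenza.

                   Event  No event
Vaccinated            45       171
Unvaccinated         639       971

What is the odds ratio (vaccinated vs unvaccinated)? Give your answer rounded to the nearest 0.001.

0.400

Cells: a = 45, b = 171, c = 639, d = 971.
OR = (a·d)/(b·c) = (45 × 971) / (171 × 639) = 43695 / 109269 = 0.39988
Exposure is associated with lower odds of laboratory-confirmed influenza (OR = 0.40 < 1).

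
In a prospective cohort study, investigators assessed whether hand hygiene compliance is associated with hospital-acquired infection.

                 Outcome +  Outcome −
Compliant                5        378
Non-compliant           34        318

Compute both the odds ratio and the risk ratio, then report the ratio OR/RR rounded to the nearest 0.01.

Cells: a = 5, b = 378, c = 34, d = 318.
OR = (5·318)/(378·34) = 1590/12852 = 0.12372
Risk in exposed = 5/383 = 0.01305; risk in unexposed = 34/352 = 0.09659; RR = 0.13516
OR/RR = 0.12372 / 0.13516 = 0.91536
The outcome is rare in both groups, so OR ≈ RR (ratio near 1).

0.92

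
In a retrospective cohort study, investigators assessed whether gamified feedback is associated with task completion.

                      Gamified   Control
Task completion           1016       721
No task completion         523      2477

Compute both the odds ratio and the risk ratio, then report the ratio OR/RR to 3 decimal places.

Reading the table with exposure as columns: a = 1016 (Gamified, case), b = 523 (Gamified, non-case), c = 721 (Control, case), d = 2477.
OR = (1016·2477)/(523·721) = 2516632/377083 = 6.67395
Risk in exposed = 1016/1539 = 0.66017; risk in unexposed = 721/3198 = 0.22545; RR = 2.92818
OR/RR = 6.67395 / 2.92818 = 2.27921
The outcome is not rare, so the OR lies further from 1 than the RR.

2.279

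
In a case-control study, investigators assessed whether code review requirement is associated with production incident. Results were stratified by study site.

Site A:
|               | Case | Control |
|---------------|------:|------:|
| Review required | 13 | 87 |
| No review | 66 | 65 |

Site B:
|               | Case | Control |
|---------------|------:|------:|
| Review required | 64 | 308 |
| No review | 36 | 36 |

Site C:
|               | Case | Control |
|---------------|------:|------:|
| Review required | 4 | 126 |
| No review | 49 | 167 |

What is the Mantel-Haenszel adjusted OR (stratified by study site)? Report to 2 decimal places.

OR_MH = Σ(aᵢdᵢ/nᵢ) / Σ(bᵢcᵢ/nᵢ), where nᵢ is the stratum total.
Stratum 1 (Site A): n = 231; a·d/n = 13·65/231 = 3.6580; b·c/n = 87·66/231 = 24.8571
Stratum 2 (Site B): n = 444; a·d/n = 64·36/444 = 5.1892; b·c/n = 308·36/444 = 24.9730
Stratum 3 (Site C): n = 346; a·d/n = 4·167/346 = 1.9306; b·c/n = 126·49/346 = 17.8439
OR_MH = (3.6580 + 5.1892 + 1.9306) / (24.8571 + 24.9730 + 17.8439) = 10.7778 / 67.6740 = 0.15926

0.16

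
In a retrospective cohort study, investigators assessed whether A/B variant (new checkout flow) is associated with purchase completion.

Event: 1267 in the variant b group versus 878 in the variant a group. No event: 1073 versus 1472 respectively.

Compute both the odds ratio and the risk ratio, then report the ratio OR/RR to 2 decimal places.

1.37

From the description: a = 1267, b = 1073, c = 878, d = 1472.
OR = (1267·1472)/(1073·878) = 1865024/942094 = 1.97966
Risk in exposed = 1267/2340 = 0.54145; risk in unexposed = 878/2350 = 0.37362; RR = 1.44922
OR/RR = 1.97966 / 1.44922 = 1.36602
The outcome is not rare, so the OR lies further from 1 than the RR.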